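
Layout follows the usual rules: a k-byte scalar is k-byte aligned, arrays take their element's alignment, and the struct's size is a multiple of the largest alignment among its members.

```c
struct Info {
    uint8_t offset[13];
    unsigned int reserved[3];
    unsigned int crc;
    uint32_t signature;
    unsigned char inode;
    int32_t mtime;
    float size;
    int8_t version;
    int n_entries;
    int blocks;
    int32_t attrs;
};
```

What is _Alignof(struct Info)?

member alignments: offset=1, reserved=4, crc=4, signature=4, inode=1, mtime=4, size=4, version=1, n_entries=4, blocks=4, attrs=4
max = 4

4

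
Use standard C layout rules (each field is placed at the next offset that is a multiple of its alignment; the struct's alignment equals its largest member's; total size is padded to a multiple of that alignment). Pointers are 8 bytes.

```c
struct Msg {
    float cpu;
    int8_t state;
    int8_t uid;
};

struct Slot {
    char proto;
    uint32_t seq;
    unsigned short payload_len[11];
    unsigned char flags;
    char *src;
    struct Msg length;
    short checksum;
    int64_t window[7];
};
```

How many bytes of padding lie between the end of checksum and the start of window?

Msg: cpu at 0 (size 4, align 4) → ends 4; state at 4 (size 1, align 1) → ends 5; uid at 5 (size 1, align 1) → ends 6; tail pad 2 to reach multiple of 4; total 8 bytes, alignment 4
proto at 0 (size 1, align 1) → ends 1
pad 3 to align 4 for seq
seq at 4 (size 4, align 4) → ends 8
payload_len at 8 (size 22, align 2) → ends 30
flags at 30 (size 1, align 1) → ends 31
pad 1 to align 8 for src
src at 32 (size 8, align 8) → ends 40
length at 40 (size 8, align 4) → ends 48
checksum at 48 (size 2, align 2) → ends 50
pad 6 to align 8 for window
window at 56 (size 56, align 8) → ends 112

6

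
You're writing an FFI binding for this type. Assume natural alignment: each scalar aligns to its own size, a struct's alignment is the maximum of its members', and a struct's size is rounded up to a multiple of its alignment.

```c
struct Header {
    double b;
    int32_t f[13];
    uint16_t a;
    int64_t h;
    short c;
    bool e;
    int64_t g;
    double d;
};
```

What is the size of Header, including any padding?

b at 0 (size 8, align 8) → ends 8
f at 8 (size 52, align 4) → ends 60
a at 60 (size 2, align 2) → ends 62
pad 2 to align 8 for h
h at 64 (size 8, align 8) → ends 72
c at 72 (size 2, align 2) → ends 74
e at 74 (size 1, align 1) → ends 75
pad 5 to align 8 for g
g at 80 (size 8, align 8) → ends 88
d at 88 (size 8, align 8) → ends 96
total 96 bytes, alignment 8

96 bytes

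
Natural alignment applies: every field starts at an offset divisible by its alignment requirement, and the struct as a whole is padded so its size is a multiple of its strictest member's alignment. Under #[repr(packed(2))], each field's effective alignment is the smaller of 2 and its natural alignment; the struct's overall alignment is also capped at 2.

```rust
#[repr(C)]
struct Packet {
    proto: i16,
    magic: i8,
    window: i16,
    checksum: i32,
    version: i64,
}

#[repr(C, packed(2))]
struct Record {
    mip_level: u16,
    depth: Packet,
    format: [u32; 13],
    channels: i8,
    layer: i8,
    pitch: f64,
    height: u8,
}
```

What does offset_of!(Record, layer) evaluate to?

79

Packet: @0: proto [2B, align 2] → 2; @2: magic [1B, align 1] → 3; +1 pad (align 2); @4: window [2B, align 2] → 6; +2 pad (align 4); @8: checksum [4B, align 4] → 12; +4 pad (align 8); @16: version [8B, align 8] → 24; size 24, align 8
@0: mip_level [2B, align 2] → 2
@2: depth [24B, align 2] → 26
@26: format [52B, align 2] → 78
@78: channels [1B, align 1] → 79
@79: layer [1B, align 1] → 80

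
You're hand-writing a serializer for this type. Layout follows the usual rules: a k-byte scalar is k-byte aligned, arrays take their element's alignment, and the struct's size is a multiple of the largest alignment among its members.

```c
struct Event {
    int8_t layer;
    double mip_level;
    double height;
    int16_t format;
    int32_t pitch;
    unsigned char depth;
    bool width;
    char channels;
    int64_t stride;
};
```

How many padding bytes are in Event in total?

@0: layer [1B, align 1] → 1
+7 pad (align 8)
@8: mip_level [8B, align 8] → 16
@16: height [8B, align 8] → 24
@24: format [2B, align 2] → 26
+2 pad (align 4)
@28: pitch [4B, align 4] → 32
@32: depth [1B, align 1] → 33
@33: width [1B, align 1] → 34
@34: channels [1B, align 1] → 35
+5 pad (align 8)
@40: stride [8B, align 8] → 48
size 48, align 8
data bytes 34, size 48 → padding 14

14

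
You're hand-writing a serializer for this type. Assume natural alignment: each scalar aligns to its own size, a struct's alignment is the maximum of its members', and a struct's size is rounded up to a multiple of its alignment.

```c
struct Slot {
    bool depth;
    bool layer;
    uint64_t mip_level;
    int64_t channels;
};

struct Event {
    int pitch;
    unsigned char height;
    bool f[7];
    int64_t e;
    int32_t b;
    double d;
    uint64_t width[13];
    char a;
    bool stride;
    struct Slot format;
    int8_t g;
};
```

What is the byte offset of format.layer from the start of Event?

153

Slot: depth at 0 (size 1, align 1) → ends 1; layer at 1 (size 1, align 1) → ends 2; pad 6 to align 8 for mip_level; mip_level at 8 (size 8, align 8) → ends 16; channels at 16 (size 8, align 8) → ends 24; total 24 bytes, alignment 8
pitch at 0 (size 4, align 4) → ends 4
height at 4 (size 1, align 1) → ends 5
f at 5 (size 7, align 1) → ends 12
pad 4 to align 8 for e
e at 16 (size 8, align 8) → ends 24
b at 24 (size 4, align 4) → ends 28
pad 4 to align 8 for d
d at 32 (size 8, align 8) → ends 40
width at 40 (size 104, align 8) → ends 144
a at 144 (size 1, align 1) → ends 145
stride at 145 (size 1, align 1) → ends 146
pad 6 to align 8 for format
format at 152 (size 24, align 8) → ends 176
within Slot: layer at 1
152 + 1 = 153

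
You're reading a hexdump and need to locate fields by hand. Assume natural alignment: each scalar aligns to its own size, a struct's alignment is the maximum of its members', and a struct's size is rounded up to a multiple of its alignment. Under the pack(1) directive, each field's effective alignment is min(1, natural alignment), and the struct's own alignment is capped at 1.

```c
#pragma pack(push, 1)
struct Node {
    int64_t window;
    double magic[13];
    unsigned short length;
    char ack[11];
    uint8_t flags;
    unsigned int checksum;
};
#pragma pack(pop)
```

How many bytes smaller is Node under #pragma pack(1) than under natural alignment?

natural layout:
  window at 0 (size 8, align 8) → ends 8
  magic at 8 (size 104, align 8) → ends 112
  length at 112 (size 2, align 2) → ends 114
  ack at 114 (size 11, align 1) → ends 125
  flags at 125 (size 1, align 1) → ends 126
  pad 2 to align 4 for checksum
  checksum at 128 (size 4, align 4) → ends 132
  tail pad 4 to reach multiple of 8
  total 136 bytes, alignment 8
packed(1) layout:
  window at 0 (size 8, align 1) → ends 8
  magic at 8 (size 104, align 1) → ends 112
  length at 112 (size 2, align 1) → ends 114
  ack at 114 (size 11, align 1) → ends 125
  flags at 125 (size 1, align 1) → ends 126
  checksum at 126 (size 4, align 1) → ends 130
  total 130 bytes, alignment 1
136 − 130 = 6

6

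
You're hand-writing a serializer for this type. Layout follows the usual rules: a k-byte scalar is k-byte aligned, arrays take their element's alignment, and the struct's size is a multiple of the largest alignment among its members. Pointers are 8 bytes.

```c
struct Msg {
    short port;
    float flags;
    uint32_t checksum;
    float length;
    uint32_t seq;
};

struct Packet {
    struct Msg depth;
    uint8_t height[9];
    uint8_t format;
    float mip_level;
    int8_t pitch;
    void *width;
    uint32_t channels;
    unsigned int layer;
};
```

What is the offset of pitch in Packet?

36

Msg: @0: port [2B, align 2] → 2; +2 pad (align 4); @4: flags [4B, align 4] → 8; @8: checksum [4B, align 4] → 12; @12: length [4B, align 4] → 16; @16: seq [4B, align 4] → 20; size 20, align 4
@0: depth [20B, align 4] → 20
@20: height [9B, align 1] → 29
@29: format [1B, align 1] → 30
+2 pad (align 4)
@32: mip_level [4B, align 4] → 36
@36: pitch [1B, align 1] → 37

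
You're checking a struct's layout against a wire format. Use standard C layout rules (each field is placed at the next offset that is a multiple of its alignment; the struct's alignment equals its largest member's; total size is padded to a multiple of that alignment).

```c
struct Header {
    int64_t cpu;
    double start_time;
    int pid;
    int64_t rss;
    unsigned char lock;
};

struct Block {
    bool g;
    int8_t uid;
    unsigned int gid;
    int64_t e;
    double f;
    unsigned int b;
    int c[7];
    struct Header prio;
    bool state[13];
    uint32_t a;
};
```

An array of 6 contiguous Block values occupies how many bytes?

Header: 0..8  cpu  (8B, 8-aligned); 8..16  start_time  (8B, 8-aligned); 16..20  pid  (4B, 4-aligned); 20..24  -- padding (4B); 24..32  rss  (8B, 8-aligned); 32..33  lock  (1B, 1-aligned); 33..40  -- tail padding (7B); sizeof = 40, alignof = 8
0..1  g  (1B, 1-aligned)
1..2  uid  (1B, 1-aligned)
2..4  -- padding (2B)
4..8  gid  (4B, 4-aligned)
8..16  e  (8B, 8-aligned)
16..24  f  (8B, 8-aligned)
24..28  b  (4B, 4-aligned)
28..56  c  (28B, 4-aligned)
56..96  prio  (40B, 8-aligned)
96..109  state  (13B, 1-aligned)
109..112  -- padding (3B)
112..116  a  (4B, 4-aligned)
116..120  -- tail padding (4B)
sizeof = 120, alignof = 8
array of 6: 6 × 120 = 720

720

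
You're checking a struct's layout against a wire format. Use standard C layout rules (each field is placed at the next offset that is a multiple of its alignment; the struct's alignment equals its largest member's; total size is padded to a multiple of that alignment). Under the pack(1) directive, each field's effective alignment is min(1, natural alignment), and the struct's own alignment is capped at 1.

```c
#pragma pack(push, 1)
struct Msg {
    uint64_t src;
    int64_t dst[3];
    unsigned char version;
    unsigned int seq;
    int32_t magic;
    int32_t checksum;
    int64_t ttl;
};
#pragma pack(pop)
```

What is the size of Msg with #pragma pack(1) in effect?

src at 0 (size 8, align 1) → ends 8
dst at 8 (size 24, align 1) → ends 32
version at 32 (size 1, align 1) → ends 33
seq at 33 (size 4, align 1) → ends 37
magic at 37 (size 4, align 1) → ends 41
checksum at 41 (size 4, align 1) → ends 45
ttl at 45 (size 8, align 1) → ends 53
total 53 bytes, alignment 1

53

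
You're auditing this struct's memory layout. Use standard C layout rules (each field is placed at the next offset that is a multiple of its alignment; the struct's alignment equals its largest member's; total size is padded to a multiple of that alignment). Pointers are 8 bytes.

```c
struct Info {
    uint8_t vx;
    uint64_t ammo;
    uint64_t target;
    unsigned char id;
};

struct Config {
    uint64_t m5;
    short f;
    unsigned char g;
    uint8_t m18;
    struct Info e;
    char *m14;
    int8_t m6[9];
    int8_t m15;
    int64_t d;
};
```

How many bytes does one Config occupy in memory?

80 bytes

Info: @0: vx [1B, align 1] → 1; +7 pad (align 8); @8: ammo [8B, align 8] → 16; @16: target [8B, align 8] → 24; @24: id [1B, align 1] → 25; +7 tail pad (align 8); size 32, align 8
@0: m5 [8B, align 8] → 8
@8: f [2B, align 2] → 10
@10: g [1B, align 1] → 11
@11: m18 [1B, align 1] → 12
+4 pad (align 8)
@16: e [32B, align 8] → 48
@48: m14 [8B, align 8] → 56
@56: m6 [9B, align 1] → 65
@65: m15 [1B, align 1] → 66
+6 pad (align 8)
@72: d [8B, align 8] → 80
size 80, align 8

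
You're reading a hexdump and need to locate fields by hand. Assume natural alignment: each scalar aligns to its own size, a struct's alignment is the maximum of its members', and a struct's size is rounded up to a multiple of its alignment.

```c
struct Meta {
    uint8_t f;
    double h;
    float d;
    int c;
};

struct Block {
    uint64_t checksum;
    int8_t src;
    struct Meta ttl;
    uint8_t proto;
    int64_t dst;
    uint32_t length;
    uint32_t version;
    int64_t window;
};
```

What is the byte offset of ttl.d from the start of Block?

32

Meta: f at 0 (size 1, align 1) → ends 1; pad 7 to align 8 for h; h at 8 (size 8, align 8) → ends 16; d at 16 (size 4, align 4) → ends 20; c at 20 (size 4, align 4) → ends 24; total 24 bytes, alignment 8
checksum at 0 (size 8, align 8) → ends 8
src at 8 (size 1, align 1) → ends 9
pad 7 to align 8 for ttl
ttl at 16 (size 24, align 8) → ends 40
within Meta: d at 16
16 + 16 = 32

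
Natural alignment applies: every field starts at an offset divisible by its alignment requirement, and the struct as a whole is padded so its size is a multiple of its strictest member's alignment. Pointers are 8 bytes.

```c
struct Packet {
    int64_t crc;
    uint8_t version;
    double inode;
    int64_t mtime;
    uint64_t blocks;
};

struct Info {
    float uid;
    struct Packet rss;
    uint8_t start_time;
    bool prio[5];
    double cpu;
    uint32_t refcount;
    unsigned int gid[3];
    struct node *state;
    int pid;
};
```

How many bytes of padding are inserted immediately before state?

0

Packet: crc at 0 (size 8, align 8) → ends 8; version at 8 (size 1, align 1) → ends 9; pad 7 to align 8 for inode; inode at 16 (size 8, align 8) → ends 24; mtime at 24 (size 8, align 8) → ends 32; blocks at 32 (size 8, align 8) → ends 40; total 40 bytes, alignment 8
uid at 0 (size 4, align 4) → ends 4
pad 4 to align 8 for rss
rss at 8 (size 40, align 8) → ends 48
start_time at 48 (size 1, align 1) → ends 49
prio at 49 (size 5, align 1) → ends 54
pad 2 to align 8 for cpu
cpu at 56 (size 8, align 8) → ends 64
refcount at 64 (size 4, align 4) → ends 68
gid at 68 (size 12, align 4) → ends 80
state at 80 (size 8, align 8) → ends 88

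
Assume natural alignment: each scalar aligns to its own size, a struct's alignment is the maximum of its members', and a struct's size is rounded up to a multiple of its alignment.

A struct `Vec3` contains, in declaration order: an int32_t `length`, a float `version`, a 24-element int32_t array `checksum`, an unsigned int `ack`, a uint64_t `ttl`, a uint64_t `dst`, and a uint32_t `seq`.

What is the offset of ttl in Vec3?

@0: length [4B, align 4] → 4
@4: version [4B, align 4] → 8
@8: checksum [96B, align 4] → 104
@104: ack [4B, align 4] → 108
+4 pad (align 8)
@112: ttl [8B, align 8] → 120

112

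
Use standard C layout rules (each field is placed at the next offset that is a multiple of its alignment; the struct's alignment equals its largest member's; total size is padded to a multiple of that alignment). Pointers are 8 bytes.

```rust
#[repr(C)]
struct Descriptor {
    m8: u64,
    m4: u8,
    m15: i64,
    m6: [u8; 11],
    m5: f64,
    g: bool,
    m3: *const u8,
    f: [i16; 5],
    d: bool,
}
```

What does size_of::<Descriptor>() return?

m8 at 0 (size 8, align 8) → ends 8
m4 at 8 (size 1, align 1) → ends 9
pad 7 to align 8 for m15
m15 at 16 (size 8, align 8) → ends 24
m6 at 24 (size 11, align 1) → ends 35
pad 5 to align 8 for m5
m5 at 40 (size 8, align 8) → ends 48
g at 48 (size 1, align 1) → ends 49
pad 7 to align 8 for m3
m3 at 56 (size 8, align 8) → ends 64
f at 64 (size 10, align 2) → ends 74
d at 74 (size 1, align 1) → ends 75
tail pad 5 to reach multiple of 8
total 80 bytes, alignment 8

80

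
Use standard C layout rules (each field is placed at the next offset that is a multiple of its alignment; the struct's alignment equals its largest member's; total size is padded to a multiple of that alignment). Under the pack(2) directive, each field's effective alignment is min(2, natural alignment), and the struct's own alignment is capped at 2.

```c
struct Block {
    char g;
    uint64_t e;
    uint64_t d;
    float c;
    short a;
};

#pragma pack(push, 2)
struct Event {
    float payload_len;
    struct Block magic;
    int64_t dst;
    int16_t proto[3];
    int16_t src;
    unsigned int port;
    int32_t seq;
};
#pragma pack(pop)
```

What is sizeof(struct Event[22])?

1320

Block: @0: g [1B, align 1] → 1; +7 pad (align 8); @8: e [8B, align 8] → 16; @16: d [8B, align 8] → 24; @24: c [4B, align 4] → 28; @28: a [2B, align 2] → 30; +2 tail pad (align 8); size 32, align 8
@0: payload_len [4B, align 2] → 4
@4: magic [32B, align 2] → 36
@36: dst [8B, align 2] → 44
@44: proto [6B, align 2] → 50
@50: src [2B, align 2] → 52
@52: port [4B, align 2] → 56
@56: seq [4B, align 2] → 60
size 60, align 2
array of 22: 22 × 60 = 1320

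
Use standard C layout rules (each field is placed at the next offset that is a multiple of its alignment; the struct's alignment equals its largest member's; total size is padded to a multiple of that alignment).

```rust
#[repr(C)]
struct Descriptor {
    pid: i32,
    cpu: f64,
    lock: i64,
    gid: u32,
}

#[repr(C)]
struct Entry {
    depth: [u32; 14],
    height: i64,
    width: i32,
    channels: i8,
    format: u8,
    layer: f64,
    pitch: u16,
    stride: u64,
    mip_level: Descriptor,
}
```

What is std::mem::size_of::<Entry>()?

128

Descriptor: 0..4  pid  (4B, 4-aligned); 4..8  -- padding (4B); 8..16  cpu  (8B, 8-aligned); 16..24  lock  (8B, 8-aligned); 24..28  gid  (4B, 4-aligned); 28..32  -- tail padding (4B); sizeof = 32, alignof = 8
0..56  depth  (56B, 4-aligned)
56..64  height  (8B, 8-aligned)
64..68  width  (4B, 4-aligned)
68..69  channels  (1B, 1-aligned)
69..70  format  (1B, 1-aligned)
70..72  -- padding (2B)
72..80  layer  (8B, 8-aligned)
80..82  pitch  (2B, 2-aligned)
82..88  -- padding (6B)
88..96  stride  (8B, 8-aligned)
96..128  mip_level  (32B, 8-aligned)
sizeof = 128, alignof = 8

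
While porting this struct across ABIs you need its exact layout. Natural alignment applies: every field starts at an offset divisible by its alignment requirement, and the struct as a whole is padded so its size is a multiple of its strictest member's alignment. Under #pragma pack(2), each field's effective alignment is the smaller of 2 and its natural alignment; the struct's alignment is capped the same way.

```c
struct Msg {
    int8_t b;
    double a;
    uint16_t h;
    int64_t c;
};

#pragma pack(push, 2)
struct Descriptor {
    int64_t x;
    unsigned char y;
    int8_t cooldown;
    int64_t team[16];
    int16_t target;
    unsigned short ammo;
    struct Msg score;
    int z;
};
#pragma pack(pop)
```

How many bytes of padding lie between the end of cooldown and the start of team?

Msg: 0..1  b  (1B, 1-aligned); 1..8  -- padding (7B); 8..16  a  (8B, 8-aligned); 16..18  h  (2B, 2-aligned); 18..24  -- padding (6B); 24..32  c  (8B, 8-aligned); sizeof = 32, alignof = 8
0..8  x  (8B, 2-aligned)
8..9  y  (1B, 1-aligned)
9..10  cooldown  (1B, 1-aligned)
10..138  team  (128B, 2-aligned)

0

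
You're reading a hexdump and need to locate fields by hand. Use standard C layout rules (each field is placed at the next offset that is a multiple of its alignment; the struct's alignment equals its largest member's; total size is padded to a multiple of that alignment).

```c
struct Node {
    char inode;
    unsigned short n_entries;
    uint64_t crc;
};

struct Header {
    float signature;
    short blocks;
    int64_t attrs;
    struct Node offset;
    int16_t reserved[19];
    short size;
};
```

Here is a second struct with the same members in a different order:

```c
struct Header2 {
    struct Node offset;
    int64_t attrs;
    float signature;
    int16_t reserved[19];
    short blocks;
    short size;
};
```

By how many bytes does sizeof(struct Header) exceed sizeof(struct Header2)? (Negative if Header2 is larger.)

Node: inode at 0 (size 1, align 1) → ends 1; pad 1 to align 2 for n_entries; n_entries at 2 (size 2, align 2) → ends 4; pad 4 to align 8 for crc; crc at 8 (size 8, align 8) → ends 16; total 16 bytes, alignment 8
signature at 0 (size 4, align 4) → ends 4
blocks at 4 (size 2, align 2) → ends 6
pad 2 to align 8 for attrs
attrs at 8 (size 8, align 8) → ends 16
offset at 16 (size 16, align 8) → ends 32
reserved at 32 (size 38, align 2) → ends 70
size at 70 (size 2, align 2) → ends 72
total 72 bytes, alignment 8
— Header2 —
offset at 0 (size 16, align 8) → ends 16
attrs at 16 (size 8, align 8) → ends 24
signature at 24 (size 4, align 4) → ends 28
reserved at 28 (size 38, align 2) → ends 66
blocks at 66 (size 2, align 2) → ends 68
size at 68 (size 2, align 2) → ends 70
tail pad 2 to reach multiple of 8
total 72 bytes, alignment 8
72 − 72 = 0

0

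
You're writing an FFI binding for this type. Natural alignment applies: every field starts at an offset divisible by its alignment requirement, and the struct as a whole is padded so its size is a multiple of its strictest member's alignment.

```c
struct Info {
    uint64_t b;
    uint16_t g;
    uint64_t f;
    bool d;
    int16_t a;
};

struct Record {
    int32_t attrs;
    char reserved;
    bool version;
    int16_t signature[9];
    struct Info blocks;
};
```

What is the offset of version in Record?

5

Info: @0: b [8B, align 8] → 8; @8: g [2B, align 2] → 10; +6 pad (align 8); @16: f [8B, align 8] → 24; @24: d [1B, align 1] → 25; +1 pad (align 2); @26: a [2B, align 2] → 28; +4 tail pad (align 8); size 32, align 8
@0: attrs [4B, align 4] → 4
@4: reserved [1B, align 1] → 5
@5: version [1B, align 1] → 6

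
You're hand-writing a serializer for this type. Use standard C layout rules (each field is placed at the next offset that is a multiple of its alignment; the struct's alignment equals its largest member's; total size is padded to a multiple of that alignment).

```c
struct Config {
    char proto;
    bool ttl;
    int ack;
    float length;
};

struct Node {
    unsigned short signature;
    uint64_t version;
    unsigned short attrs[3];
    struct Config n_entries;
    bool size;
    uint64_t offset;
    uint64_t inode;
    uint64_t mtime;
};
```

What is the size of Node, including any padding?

Config: proto at 0 (size 1, align 1) → ends 1; ttl at 1 (size 1, align 1) → ends 2; pad 2 to align 4 for ack; ack at 4 (size 4, align 4) → ends 8; length at 8 (size 4, align 4) → ends 12; total 12 bytes, alignment 4
signature at 0 (size 2, align 2) → ends 2
pad 6 to align 8 for version
version at 8 (size 8, align 8) → ends 16
attrs at 16 (size 6, align 2) → ends 22
pad 2 to align 4 for n_entries
n_entries at 24 (size 12, align 4) → ends 36
size at 36 (size 1, align 1) → ends 37
pad 3 to align 8 for offset
offset at 40 (size 8, align 8) → ends 48
inode at 48 (size 8, align 8) → ends 56
mtime at 56 (size 8, align 8) → ends 64
total 64 bytes, alignment 8

64 bytes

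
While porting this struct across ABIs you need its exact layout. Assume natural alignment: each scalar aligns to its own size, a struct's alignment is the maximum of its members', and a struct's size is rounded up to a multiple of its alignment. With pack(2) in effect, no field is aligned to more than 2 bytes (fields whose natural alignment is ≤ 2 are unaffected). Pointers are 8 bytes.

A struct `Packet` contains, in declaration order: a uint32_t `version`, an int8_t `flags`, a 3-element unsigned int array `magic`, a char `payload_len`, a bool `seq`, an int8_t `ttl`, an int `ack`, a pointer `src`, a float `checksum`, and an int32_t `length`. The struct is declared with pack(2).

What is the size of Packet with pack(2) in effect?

0..4  version  (4B, 2-aligned)
4..5  flags  (1B, 1-aligned)
5..6  -- padding (1B)
6..18  magic  (12B, 2-aligned)
18..19  payload_len  (1B, 1-aligned)
19..20  seq  (1B, 1-aligned)
20..21  ttl  (1B, 1-aligned)
21..22  -- padding (1B)
22..26  ack  (4B, 2-aligned)
26..34  src  (8B, 2-aligned)
34..38  checksum  (4B, 2-aligned)
38..42  length  (4B, 2-aligned)
sizeof = 42, alignof = 2

42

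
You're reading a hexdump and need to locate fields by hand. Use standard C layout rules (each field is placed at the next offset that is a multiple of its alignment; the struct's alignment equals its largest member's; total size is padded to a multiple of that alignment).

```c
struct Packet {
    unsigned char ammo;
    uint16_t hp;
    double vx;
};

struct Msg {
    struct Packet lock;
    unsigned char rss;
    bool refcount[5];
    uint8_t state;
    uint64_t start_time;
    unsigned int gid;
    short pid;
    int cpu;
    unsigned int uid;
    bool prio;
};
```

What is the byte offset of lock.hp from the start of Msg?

Packet: @0: ammo [1B, align 1] → 1; +1 pad (align 2); @2: hp [2B, align 2] → 4; +4 pad (align 8); @8: vx [8B, align 8] → 16; size 16, align 8
@0: lock [16B, align 8] → 16
within Packet: hp at 2
0 + 2 = 2

2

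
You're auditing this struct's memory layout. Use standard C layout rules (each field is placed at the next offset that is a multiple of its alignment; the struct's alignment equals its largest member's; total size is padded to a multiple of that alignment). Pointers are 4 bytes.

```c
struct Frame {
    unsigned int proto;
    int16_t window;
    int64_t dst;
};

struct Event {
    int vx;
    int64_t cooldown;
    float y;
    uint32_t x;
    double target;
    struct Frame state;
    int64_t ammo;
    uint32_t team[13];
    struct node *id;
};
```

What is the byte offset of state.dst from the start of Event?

Frame: proto at 0 (size 4, align 4) → ends 4; window at 4 (size 2, align 2) → ends 6; pad 2 to align 8 for dst; dst at 8 (size 8, align 8) → ends 16; total 16 bytes, alignment 8
vx at 0 (size 4, align 4) → ends 4
pad 4 to align 8 for cooldown
cooldown at 8 (size 8, align 8) → ends 16
y at 16 (size 4, align 4) → ends 20
x at 20 (size 4, align 4) → ends 24
target at 24 (size 8, align 8) → ends 32
state at 32 (size 16, align 8) → ends 48
within Frame: dst at 8
32 + 8 = 40

40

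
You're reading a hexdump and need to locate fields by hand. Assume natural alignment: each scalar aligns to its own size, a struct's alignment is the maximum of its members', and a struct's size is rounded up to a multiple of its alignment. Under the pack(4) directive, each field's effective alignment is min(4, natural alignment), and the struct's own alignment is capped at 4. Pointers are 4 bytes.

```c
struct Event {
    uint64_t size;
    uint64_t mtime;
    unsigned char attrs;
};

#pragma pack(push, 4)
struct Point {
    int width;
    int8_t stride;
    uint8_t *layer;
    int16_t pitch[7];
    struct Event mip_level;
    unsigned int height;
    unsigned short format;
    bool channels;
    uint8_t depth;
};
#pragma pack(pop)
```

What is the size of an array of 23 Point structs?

Event: size at 0 (size 8, align 8) → ends 8; mtime at 8 (size 8, align 8) → ends 16; attrs at 16 (size 1, align 1) → ends 17; tail pad 7 to reach multiple of 8; total 24 bytes, alignment 8
width at 0 (size 4, align 4) → ends 4
stride at 4 (size 1, align 1) → ends 5
pad 3 to align 4 for layer
layer at 8 (size 4, align 4) → ends 12
pitch at 12 (size 14, align 2) → ends 26
pad 2 to align 4 for mip_level
mip_level at 28 (size 24, align 4) → ends 52
height at 52 (size 4, align 4) → ends 56
format at 56 (size 2, align 2) → ends 58
channels at 58 (size 1, align 1) → ends 59
depth at 59 (size 1, align 1) → ends 60
total 60 bytes, alignment 4
array of 23: 23 × 60 = 1380

1380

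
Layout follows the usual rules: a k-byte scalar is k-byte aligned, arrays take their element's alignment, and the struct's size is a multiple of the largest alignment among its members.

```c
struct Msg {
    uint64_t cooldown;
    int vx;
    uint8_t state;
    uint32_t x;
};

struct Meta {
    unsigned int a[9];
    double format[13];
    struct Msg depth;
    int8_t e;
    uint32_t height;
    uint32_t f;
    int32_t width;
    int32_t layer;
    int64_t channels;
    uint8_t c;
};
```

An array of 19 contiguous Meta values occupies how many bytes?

3952

Msg: cooldown at 0 (size 8, align 8) → ends 8; vx at 8 (size 4, align 4) → ends 12; state at 12 (size 1, align 1) → ends 13; pad 3 to align 4 for x; x at 16 (size 4, align 4) → ends 20; tail pad 4 to reach multiple of 8; total 24 bytes, alignment 8
a at 0 (size 36, align 4) → ends 36
pad 4 to align 8 for format
format at 40 (size 104, align 8) → ends 144
depth at 144 (size 24, align 8) → ends 168
e at 168 (size 1, align 1) → ends 169
pad 3 to align 4 for height
height at 172 (size 4, align 4) → ends 176
f at 176 (size 4, align 4) → ends 180
width at 180 (size 4, align 4) → ends 184
layer at 184 (size 4, align 4) → ends 188
pad 4 to align 8 for channels
channels at 192 (size 8, align 8) → ends 200
c at 200 (size 1, align 1) → ends 201
tail pad 7 to reach multiple of 8
total 208 bytes, alignment 8
array of 19: 19 × 208 = 3952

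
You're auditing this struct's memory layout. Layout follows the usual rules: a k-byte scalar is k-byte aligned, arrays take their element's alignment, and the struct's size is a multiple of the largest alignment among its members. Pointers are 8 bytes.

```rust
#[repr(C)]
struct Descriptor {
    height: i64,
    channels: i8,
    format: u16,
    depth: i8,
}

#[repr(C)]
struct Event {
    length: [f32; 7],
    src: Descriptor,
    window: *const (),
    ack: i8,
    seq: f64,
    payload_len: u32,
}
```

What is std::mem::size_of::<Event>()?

80

Descriptor: height at 0 (size 8, align 8) → ends 8; channels at 8 (size 1, align 1) → ends 9; pad 1 to align 2 for format; format at 10 (size 2, align 2) → ends 12; depth at 12 (size 1, align 1) → ends 13; tail pad 3 to reach multiple of 8; total 16 bytes, alignment 8
length at 0 (size 28, align 4) → ends 28
pad 4 to align 8 for src
src at 32 (size 16, align 8) → ends 48
window at 48 (size 8, align 8) → ends 56
ack at 56 (size 1, align 1) → ends 57
pad 7 to align 8 for seq
seq at 64 (size 8, align 8) → ends 72
payload_len at 72 (size 4, align 4) → ends 76
tail pad 4 to reach multiple of 8
total 80 bytes, alignment 8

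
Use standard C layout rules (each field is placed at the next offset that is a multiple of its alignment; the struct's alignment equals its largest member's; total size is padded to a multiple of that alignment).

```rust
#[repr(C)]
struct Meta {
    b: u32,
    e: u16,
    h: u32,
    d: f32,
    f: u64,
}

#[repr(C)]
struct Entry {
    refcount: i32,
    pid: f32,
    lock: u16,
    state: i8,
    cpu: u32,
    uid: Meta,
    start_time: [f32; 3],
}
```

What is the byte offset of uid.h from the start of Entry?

24

Meta: @0: b [4B, align 4] → 4; @4: e [2B, align 2] → 6; +2 pad (align 4); @8: h [4B, align 4] → 12; @12: d [4B, align 4] → 16; @16: f [8B, align 8] → 24; size 24, align 8
@0: refcount [4B, align 4] → 4
@4: pid [4B, align 4] → 8
@8: lock [2B, align 2] → 10
@10: state [1B, align 1] → 11
+1 pad (align 4)
@12: cpu [4B, align 4] → 16
@16: uid [24B, align 8] → 40
within Meta: h at 8
16 + 8 = 24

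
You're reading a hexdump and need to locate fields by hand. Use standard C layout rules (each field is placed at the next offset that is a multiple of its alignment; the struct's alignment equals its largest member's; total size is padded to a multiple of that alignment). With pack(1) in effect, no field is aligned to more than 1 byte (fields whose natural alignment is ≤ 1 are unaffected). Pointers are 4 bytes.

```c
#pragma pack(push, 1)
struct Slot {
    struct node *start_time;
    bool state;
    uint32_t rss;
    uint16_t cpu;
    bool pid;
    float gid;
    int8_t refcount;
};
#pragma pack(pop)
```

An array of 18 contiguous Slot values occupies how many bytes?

306

start_time at 0 (size 4, align 1) → ends 4
state at 4 (size 1, align 1) → ends 5
rss at 5 (size 4, align 1) → ends 9
cpu at 9 (size 2, align 1) → ends 11
pid at 11 (size 1, align 1) → ends 12
gid at 12 (size 4, align 1) → ends 16
refcount at 16 (size 1, align 1) → ends 17
total 17 bytes, alignment 1
array of 18: 18 × 17 = 306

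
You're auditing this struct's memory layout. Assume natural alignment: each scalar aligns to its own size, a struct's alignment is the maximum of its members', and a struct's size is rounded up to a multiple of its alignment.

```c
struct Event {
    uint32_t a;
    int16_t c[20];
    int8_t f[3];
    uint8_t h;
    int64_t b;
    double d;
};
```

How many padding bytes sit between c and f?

0

0..4  a  (4B, 4-aligned)
4..44  c  (40B, 2-aligned)
44..47  f  (3B, 1-aligned)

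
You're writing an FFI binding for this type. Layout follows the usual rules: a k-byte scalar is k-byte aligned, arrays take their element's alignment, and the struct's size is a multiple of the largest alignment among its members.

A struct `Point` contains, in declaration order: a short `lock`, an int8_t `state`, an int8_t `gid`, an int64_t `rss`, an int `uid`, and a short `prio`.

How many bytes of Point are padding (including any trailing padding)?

6

lock at 0 (size 2, align 2) → ends 2
state at 2 (size 1, align 1) → ends 3
gid at 3 (size 1, align 1) → ends 4
pad 4 to align 8 for rss
rss at 8 (size 8, align 8) → ends 16
uid at 16 (size 4, align 4) → ends 20
prio at 20 (size 2, align 2) → ends 22
tail pad 2 to reach multiple of 8
total 24 bytes, alignment 8
data bytes 18, size 24 → padding 6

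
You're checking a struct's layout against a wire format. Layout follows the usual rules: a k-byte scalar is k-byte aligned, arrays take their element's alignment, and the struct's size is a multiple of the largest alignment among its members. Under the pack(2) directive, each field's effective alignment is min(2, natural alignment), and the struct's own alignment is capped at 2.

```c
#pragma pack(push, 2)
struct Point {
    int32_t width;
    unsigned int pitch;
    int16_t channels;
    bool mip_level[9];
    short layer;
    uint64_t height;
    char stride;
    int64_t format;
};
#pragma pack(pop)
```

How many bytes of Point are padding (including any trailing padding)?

2

0..4  width  (4B, 2-aligned)
4..8  pitch  (4B, 2-aligned)
8..10  channels  (2B, 2-aligned)
10..19  mip_level  (9B, 1-aligned)
19..20  -- padding (1B)
20..22  layer  (2B, 2-aligned)
22..30  height  (8B, 2-aligned)
30..31  stride  (1B, 1-aligned)
31..32  -- padding (1B)
32..40  format  (8B, 2-aligned)
sizeof = 40, alignof = 2
data bytes 38, size 40 → padding 2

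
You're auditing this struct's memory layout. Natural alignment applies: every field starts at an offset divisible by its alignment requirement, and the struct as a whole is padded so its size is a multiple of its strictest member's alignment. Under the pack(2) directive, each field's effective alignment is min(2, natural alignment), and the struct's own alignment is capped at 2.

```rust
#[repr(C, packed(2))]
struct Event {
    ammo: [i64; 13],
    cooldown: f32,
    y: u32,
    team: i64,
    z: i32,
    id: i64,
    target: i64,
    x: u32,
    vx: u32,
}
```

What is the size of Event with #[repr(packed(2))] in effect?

148

0..104  ammo  (104B, 2-aligned)
104..108  cooldown  (4B, 2-aligned)
108..112  y  (4B, 2-aligned)
112..120  team  (8B, 2-aligned)
120..124  z  (4B, 2-aligned)
124..132  id  (8B, 2-aligned)
132..140  target  (8B, 2-aligned)
140..144  x  (4B, 2-aligned)
144..148  vx  (4B, 2-aligned)
sizeof = 148, alignof = 2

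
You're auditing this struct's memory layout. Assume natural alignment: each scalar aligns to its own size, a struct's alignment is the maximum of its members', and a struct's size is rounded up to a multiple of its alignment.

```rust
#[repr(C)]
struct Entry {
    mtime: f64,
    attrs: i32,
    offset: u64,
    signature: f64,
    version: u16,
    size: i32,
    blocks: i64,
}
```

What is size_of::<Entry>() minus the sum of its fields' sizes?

@0: mtime [8B, align 8] → 8
@8: attrs [4B, align 4] → 12
+4 pad (align 8)
@16: offset [8B, align 8] → 24
@24: signature [8B, align 8] → 32
@32: version [2B, align 2] → 34
+2 pad (align 4)
@36: size [4B, align 4] → 40
@40: blocks [8B, align 8] → 48
size 48, align 8
data bytes 42, size 48 → padding 6

6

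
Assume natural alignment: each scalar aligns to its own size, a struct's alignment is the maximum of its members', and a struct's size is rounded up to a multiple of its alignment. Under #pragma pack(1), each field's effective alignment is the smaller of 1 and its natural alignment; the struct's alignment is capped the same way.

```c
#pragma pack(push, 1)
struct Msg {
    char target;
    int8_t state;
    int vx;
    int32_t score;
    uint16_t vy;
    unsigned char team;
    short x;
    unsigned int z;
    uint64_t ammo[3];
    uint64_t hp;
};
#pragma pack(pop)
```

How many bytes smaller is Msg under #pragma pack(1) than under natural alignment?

natural layout:
  0..1  target  (1B, 1-aligned)
  1..2  state  (1B, 1-aligned)
  2..4  -- padding (2B)
  4..8  vx  (4B, 4-aligned)
  8..12  score  (4B, 4-aligned)
  12..14  vy  (2B, 2-aligned)
  14..15  team  (1B, 1-aligned)
  15..16  -- padding (1B)
  16..18  x  (2B, 2-aligned)
  18..20  -- padding (2B)
  20..24  z  (4B, 4-aligned)
  24..48  ammo  (24B, 8-aligned)
  48..56  hp  (8B, 8-aligned)
  sizeof = 56, alignof = 8
packed(1) layout:
  0..1  target  (1B, 1-aligned)
  1..2  state  (1B, 1-aligned)
  2..6  vx  (4B, 1-aligned)
  6..10  score  (4B, 1-aligned)
  10..12  vy  (2B, 1-aligned)
  12..13  team  (1B, 1-aligned)
  13..15  x  (2B, 1-aligned)
  15..19  z  (4B, 1-aligned)
  19..43  ammo  (24B, 1-aligned)
  43..51  hp  (8B, 1-aligned)
  sizeof = 51, alignof = 1
56 − 51 = 5

5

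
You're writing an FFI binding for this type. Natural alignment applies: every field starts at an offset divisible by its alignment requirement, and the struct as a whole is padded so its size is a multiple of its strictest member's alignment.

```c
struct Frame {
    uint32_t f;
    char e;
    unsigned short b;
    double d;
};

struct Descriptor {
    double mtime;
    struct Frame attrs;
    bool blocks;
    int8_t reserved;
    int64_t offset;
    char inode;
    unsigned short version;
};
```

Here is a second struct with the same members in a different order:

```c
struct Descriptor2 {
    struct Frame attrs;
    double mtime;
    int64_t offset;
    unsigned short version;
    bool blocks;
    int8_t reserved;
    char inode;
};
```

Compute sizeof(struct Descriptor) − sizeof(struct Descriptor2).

8

Frame: 0..4  f  (4B, 4-aligned); 4..5  e  (1B, 1-aligned); 5..6  -- padding (1B); 6..8  b  (2B, 2-aligned); 8..16  d  (8B, 8-aligned); sizeof = 16, alignof = 8
0..8  mtime  (8B, 8-aligned)
8..24  attrs  (16B, 8-aligned)
24..25  blocks  (1B, 1-aligned)
25..26  reserved  (1B, 1-aligned)
26..32  -- padding (6B)
32..40  offset  (8B, 8-aligned)
40..41  inode  (1B, 1-aligned)
41..42  -- padding (1B)
42..44  version  (2B, 2-aligned)
44..48  -- tail padding (4B)
sizeof = 48, alignof = 8
— Descriptor2 —
0..16  attrs  (16B, 8-aligned)
16..24  mtime  (8B, 8-aligned)
24..32  offset  (8B, 8-aligned)
32..34  version  (2B, 2-aligned)
34..35  blocks  (1B, 1-aligned)
35..36  reserved  (1B, 1-aligned)
36..37  inode  (1B, 1-aligned)
37..40  -- tail padding (3B)
sizeof = 40, alignof = 8
48 − 40 = 8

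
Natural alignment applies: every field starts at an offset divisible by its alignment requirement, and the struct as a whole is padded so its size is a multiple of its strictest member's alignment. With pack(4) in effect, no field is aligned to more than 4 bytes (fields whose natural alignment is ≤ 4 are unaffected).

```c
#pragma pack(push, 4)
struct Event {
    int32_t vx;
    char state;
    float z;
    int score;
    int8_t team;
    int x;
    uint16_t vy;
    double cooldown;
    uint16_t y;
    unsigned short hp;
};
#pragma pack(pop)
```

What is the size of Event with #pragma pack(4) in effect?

40

@0: vx [4B, align 4] → 4
@4: state [1B, align 1] → 5
+3 pad (align 4)
@8: z [4B, align 4] → 12
@12: score [4B, align 4] → 16
@16: team [1B, align 1] → 17
+3 pad (align 4)
@20: x [4B, align 4] → 24
@24: vy [2B, align 2] → 26
+2 pad (align 4)
@28: cooldown [8B, align 4] → 36
@36: y [2B, align 2] → 38
@38: hp [2B, align 2] → 40
size 40, align 4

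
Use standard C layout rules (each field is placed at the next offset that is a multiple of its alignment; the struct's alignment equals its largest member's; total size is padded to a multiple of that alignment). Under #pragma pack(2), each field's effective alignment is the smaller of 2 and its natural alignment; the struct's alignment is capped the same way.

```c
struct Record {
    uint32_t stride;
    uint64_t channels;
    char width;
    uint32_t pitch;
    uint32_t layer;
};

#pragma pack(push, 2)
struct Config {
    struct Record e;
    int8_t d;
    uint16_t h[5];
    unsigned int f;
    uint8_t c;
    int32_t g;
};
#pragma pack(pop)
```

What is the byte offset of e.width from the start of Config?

16

Record: stride at 0 (size 4, align 4) → ends 4; pad 4 to align 8 for channels; channels at 8 (size 8, align 8) → ends 16; width at 16 (size 1, align 1) → ends 17; pad 3 to align 4 for pitch; pitch at 20 (size 4, align 4) → ends 24; layer at 24 (size 4, align 4) → ends 28; tail pad 4 to reach multiple of 8; total 32 bytes, alignment 8
e at 0 (size 32, align 2) → ends 32
within Record: width at 16
0 + 16 = 16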